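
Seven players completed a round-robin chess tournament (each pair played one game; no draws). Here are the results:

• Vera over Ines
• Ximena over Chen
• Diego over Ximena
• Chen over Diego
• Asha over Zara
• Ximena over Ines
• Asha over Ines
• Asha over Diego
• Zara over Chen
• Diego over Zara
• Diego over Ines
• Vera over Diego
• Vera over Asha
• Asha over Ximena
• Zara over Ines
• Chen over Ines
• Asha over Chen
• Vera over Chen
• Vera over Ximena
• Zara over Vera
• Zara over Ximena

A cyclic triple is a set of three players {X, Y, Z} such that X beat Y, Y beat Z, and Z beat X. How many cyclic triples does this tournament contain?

Win totals: Diego 3, Chen 2, Zara 4, Ximena 2, Ines 0, Asha 5, Vera 5.
A player with w wins dominates both others in C(w,2) triples; summing gives 3 + 1 + 6 + 1 + 0 + 10 + 10 = 31 transitive triples.
Total triples C(7,3) = 35, so cyclic triples = 35 − 31 = 4.

4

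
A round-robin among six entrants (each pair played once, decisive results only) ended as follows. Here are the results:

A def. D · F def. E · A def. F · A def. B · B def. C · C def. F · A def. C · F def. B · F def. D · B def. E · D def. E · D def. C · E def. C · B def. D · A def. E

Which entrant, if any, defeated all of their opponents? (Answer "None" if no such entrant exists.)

A has 5 wins out of 5 opponents — a perfect record.

A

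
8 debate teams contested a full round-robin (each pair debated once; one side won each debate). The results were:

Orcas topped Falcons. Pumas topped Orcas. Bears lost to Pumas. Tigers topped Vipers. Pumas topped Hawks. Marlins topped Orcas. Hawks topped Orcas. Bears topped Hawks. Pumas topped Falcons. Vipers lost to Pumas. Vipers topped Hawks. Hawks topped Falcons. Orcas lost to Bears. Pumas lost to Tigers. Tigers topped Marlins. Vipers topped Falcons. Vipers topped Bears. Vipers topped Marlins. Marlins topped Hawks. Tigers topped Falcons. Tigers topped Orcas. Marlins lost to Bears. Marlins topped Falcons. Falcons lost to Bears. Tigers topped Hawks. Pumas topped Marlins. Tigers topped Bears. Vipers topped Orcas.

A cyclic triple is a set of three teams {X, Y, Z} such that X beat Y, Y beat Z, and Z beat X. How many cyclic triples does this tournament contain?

Win totals: Falcons 0, Vipers 5, Bears 4, Hawks 2, Orcas 1, Tigers 7, Marlins 3, Pumas 6.
A team with w wins dominates both others in C(w,2) triples; summing gives 0 + 10 + 6 + 1 + 0 + 21 + 3 + 15 = 56 transitive triples.
Total triples C(8,3) = 56, so cyclic triples = 56 − 56 = 0.

0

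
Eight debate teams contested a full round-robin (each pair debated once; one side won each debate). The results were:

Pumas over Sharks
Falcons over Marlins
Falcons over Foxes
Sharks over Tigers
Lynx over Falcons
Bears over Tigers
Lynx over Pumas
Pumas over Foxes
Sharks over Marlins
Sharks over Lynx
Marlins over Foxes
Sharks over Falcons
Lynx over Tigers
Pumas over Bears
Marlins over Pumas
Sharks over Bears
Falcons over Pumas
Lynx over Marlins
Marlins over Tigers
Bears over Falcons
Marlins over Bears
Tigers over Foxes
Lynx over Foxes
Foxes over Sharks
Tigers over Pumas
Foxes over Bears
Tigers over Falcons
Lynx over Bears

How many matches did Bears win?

Bears' results: beat Falcons, Tigers; lost to Sharks, Lynx, Pumas, Marlins, Foxes.
That is 2 wins.

2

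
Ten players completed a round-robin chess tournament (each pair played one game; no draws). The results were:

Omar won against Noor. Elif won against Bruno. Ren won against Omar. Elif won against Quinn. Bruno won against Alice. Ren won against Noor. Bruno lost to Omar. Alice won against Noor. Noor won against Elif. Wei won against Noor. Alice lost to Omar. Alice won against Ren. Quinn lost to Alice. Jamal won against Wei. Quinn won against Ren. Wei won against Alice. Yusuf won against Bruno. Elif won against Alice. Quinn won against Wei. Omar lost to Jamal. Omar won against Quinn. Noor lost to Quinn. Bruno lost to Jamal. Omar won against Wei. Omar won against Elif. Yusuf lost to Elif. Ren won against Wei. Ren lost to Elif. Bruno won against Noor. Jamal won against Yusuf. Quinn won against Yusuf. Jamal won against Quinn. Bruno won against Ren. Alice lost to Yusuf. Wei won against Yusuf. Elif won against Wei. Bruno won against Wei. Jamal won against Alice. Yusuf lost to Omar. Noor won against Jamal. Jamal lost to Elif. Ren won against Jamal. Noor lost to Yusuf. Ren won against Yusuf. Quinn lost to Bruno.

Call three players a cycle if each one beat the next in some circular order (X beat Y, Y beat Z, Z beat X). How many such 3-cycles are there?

27

Win totals: Yusuf 3, Alice 3, Jamal 6, Omar 7, Noor 2, Wei 3, Quinn 4, Ren 5, Elif 7, Bruno 5.
A player with w wins dominates both others in C(w,2) triples; summing gives 3 + 3 + 15 + 21 + 1 + 3 + 6 + 10 + 21 + 10 = 93 transitive triples.
Total triples C(10,3) = 120, so cyclic triples = 120 − 93 = 27.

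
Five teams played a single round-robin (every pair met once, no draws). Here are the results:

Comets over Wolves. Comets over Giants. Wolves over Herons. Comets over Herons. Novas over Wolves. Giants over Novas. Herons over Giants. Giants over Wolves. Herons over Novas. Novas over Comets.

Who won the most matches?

Comets

Win totals: Wolves 1, Giants 2, Novas 2, Herons 2, Comets 3.
Comets leads with 3 wins (next highest: 2).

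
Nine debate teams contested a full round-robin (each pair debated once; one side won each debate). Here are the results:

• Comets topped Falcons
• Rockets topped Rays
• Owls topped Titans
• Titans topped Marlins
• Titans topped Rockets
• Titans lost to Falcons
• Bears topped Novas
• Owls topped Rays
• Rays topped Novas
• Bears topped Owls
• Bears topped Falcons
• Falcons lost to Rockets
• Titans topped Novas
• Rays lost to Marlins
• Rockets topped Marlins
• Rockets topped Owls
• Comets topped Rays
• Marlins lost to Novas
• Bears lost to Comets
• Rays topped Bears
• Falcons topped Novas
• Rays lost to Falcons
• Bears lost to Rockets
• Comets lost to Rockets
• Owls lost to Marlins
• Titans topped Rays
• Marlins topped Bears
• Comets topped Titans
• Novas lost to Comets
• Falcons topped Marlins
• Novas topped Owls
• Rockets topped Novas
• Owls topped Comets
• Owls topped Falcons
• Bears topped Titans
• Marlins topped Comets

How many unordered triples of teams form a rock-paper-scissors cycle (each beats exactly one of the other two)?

21

Win totals: Rockets 7, Marlins 4, Bears 4, Falcons 4, Novas 2, Rays 2, Comets 5, Owls 4, Titans 4.
A team with w wins dominates both others in C(w,2) triples; summing gives 21 + 6 + 6 + 6 + 1 + 1 + 10 + 6 + 6 = 63 transitive triples.
Total triples C(9,3) = 84, so cyclic triples = 84 − 63 = 21.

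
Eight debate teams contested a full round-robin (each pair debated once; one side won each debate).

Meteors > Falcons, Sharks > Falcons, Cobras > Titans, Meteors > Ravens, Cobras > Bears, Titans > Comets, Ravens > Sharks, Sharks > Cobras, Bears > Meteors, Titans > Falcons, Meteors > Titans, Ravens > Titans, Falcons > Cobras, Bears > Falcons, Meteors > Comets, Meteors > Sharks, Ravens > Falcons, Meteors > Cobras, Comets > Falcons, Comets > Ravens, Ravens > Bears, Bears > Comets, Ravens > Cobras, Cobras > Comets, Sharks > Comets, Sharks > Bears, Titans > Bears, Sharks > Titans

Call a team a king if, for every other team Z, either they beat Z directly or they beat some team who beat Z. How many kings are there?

4

Cobras cannot reach Sharks in two steps.
Falcons cannot reach Sharks, Ravens, Meteors in two steps.
Sharks reaches everyone (king).
Comets cannot reach Meteors in two steps.
Ravens reaches everyone (king).
Bears reaches everyone (king).
Titans cannot reach Sharks in two steps.
Meteors reaches everyone (king).
Kings: Sharks, Ravens, Bears, Meteors — 4.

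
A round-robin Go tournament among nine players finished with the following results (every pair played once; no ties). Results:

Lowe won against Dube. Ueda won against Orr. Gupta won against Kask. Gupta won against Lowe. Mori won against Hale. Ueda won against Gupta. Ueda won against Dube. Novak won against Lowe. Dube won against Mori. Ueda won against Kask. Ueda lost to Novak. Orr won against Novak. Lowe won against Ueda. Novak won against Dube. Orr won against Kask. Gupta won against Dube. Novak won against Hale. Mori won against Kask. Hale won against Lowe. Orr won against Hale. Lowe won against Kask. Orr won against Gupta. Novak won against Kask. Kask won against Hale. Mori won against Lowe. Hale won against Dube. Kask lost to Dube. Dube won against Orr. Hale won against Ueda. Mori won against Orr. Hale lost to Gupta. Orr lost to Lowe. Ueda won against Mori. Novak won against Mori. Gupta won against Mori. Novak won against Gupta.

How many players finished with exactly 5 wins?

Win totals: Orr 4, Gupta 5, Dube 3, Ueda 5, Mori 4, Kask 1, Novak 7, Lowe 4, Hale 3.
Exactly 5: Gupta, Ueda — 2 players.

2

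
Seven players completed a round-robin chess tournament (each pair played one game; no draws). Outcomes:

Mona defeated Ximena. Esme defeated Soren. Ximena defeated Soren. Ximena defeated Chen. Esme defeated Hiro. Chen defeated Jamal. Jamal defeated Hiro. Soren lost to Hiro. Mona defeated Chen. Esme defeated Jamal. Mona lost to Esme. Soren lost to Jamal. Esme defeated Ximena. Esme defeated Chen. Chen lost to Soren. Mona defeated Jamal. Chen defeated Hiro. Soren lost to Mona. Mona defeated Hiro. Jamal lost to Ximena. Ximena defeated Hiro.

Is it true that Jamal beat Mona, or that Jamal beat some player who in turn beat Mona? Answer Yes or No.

No

Jamal did not beat Mona directly.
Jamal beat Soren, Hiro, but each of them lost to Mona. No two-step path.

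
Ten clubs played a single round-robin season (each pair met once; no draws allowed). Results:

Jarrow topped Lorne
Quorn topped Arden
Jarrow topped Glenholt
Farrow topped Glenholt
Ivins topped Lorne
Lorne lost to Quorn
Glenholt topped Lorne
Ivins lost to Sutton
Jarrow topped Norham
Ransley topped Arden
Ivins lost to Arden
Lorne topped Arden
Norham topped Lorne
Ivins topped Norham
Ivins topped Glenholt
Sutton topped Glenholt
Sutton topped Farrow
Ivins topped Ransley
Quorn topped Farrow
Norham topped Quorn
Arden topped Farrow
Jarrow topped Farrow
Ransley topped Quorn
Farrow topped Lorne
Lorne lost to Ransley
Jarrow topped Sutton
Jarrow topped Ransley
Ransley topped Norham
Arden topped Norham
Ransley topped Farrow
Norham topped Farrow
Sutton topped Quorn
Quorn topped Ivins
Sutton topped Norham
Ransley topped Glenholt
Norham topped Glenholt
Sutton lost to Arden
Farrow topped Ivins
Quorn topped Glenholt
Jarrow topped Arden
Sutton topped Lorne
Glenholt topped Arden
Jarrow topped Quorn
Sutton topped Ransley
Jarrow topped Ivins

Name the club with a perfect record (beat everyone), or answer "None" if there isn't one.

Jarrow has 9 wins out of 9 opponents — a perfect record.

Jarrow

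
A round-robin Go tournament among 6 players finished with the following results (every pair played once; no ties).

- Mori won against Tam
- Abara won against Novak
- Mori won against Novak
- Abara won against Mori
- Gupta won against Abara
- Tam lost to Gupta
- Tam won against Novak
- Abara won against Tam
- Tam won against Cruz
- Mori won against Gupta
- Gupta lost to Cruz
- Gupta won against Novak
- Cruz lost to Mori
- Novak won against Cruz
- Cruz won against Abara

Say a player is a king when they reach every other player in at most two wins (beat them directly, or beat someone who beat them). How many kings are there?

4

Cruz reaches everyone (king).
Abara reaches everyone (king).
Gupta reaches everyone (king).
Novak cannot reach Tam, Mori in two steps.
Tam cannot reach Mori in two steps.
Mori reaches everyone (king).
Kings: Cruz, Abara, Gupta, Mori — 4.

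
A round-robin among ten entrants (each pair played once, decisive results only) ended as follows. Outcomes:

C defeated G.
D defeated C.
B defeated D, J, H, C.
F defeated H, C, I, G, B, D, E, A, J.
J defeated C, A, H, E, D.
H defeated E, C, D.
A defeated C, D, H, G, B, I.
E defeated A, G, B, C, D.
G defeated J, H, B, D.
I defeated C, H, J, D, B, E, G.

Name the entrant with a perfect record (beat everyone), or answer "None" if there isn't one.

F

F has 9 wins out of 9 opponents — a perfect record.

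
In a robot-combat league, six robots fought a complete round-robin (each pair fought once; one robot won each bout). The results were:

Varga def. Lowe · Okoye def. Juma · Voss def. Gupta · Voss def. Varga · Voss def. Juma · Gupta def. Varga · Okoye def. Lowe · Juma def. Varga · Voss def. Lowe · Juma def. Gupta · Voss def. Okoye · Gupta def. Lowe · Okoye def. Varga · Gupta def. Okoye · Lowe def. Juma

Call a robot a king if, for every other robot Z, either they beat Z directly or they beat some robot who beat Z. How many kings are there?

Varga cannot reach Voss, Gupta, Okoye in two steps.
Voss reaches everyone (king).
Juma cannot reach Voss in two steps.
Lowe cannot reach Voss, Okoye in two steps.
Gupta cannot reach Voss in two steps.
Okoye cannot reach Voss in two steps.
Kings: Voss — 1.

1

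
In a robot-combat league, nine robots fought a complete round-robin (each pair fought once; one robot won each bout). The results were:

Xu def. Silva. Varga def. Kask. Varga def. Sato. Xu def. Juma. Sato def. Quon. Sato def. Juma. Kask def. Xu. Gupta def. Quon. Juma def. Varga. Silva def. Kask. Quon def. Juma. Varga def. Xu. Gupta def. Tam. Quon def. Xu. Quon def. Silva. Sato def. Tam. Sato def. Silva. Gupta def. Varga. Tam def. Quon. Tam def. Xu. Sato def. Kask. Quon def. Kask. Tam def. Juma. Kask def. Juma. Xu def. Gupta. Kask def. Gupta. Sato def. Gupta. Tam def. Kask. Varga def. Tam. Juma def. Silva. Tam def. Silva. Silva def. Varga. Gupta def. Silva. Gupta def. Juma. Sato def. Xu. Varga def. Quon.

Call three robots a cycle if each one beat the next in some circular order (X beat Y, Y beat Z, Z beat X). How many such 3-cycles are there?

Win totals: Juma 2, Xu 3, Kask 3, Tam 5, Quon 4, Gupta 5, Silva 2, Sato 7, Varga 5.
A robot with w wins dominates both others in C(w,2) triples; summing gives 1 + 3 + 3 + 10 + 6 + 10 + 1 + 21 + 10 = 65 transitive triples.
Total triples C(9,3) = 84, so cyclic triples = 84 − 65 = 19.

19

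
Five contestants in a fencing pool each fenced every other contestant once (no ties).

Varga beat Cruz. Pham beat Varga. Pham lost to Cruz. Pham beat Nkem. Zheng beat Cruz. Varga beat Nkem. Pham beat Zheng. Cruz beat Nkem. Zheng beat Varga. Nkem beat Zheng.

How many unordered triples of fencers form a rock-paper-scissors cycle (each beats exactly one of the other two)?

4

Win totals: Pham 3, Varga 2, Zheng 2, Cruz 2, Nkem 1.
A fencer with w wins dominates both others in C(w,2) triples; summing gives 3 + 1 + 1 + 1 + 0 = 6 transitive triples.
Total triples C(5,3) = 10, so cyclic triples = 10 − 6 = 4.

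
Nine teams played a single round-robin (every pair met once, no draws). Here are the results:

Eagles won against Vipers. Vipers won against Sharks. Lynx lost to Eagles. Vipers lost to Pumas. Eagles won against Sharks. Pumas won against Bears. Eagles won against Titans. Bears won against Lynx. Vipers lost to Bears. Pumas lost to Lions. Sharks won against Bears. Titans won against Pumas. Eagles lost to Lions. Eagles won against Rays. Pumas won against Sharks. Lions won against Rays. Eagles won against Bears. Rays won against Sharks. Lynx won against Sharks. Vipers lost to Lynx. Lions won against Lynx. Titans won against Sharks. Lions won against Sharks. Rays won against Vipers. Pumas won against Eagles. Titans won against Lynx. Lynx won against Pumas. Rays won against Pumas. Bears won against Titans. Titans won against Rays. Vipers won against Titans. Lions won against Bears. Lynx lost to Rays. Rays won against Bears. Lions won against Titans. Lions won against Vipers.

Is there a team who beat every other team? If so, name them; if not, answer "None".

Lions has 8 wins out of 8 opponents — a perfect record.

Lions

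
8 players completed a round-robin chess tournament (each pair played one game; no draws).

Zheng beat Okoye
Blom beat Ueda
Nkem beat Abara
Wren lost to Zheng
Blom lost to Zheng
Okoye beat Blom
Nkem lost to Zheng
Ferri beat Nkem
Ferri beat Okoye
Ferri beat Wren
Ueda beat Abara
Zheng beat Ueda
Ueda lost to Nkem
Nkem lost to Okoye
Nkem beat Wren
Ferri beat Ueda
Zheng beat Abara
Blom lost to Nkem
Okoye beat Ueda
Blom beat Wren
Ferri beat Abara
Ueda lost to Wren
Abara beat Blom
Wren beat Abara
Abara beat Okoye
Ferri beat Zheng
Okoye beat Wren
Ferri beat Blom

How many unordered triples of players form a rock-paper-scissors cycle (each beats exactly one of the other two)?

Win totals: Okoye 4, Nkem 4, Zheng 6, Ueda 1, Ferri 7, Wren 2, Blom 2, Abara 2.
A player with w wins dominates both others in C(w,2) triples; summing gives 6 + 6 + 15 + 0 + 21 + 1 + 1 + 1 = 51 transitive triples.
Total triples C(8,3) = 56, so cyclic triples = 56 − 51 = 5.

5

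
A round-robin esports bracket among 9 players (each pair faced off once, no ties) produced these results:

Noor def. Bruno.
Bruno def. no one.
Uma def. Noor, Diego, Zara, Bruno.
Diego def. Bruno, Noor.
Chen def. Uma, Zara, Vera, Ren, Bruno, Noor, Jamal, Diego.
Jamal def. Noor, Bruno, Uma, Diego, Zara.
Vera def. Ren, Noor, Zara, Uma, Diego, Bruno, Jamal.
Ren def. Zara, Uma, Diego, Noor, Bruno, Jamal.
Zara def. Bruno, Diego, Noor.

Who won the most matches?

Chen

Win totals: Ren 6, Jamal 5, Vera 7, Uma 4, Bruno 0, Noor 1, Zara 3, Chen 8, Diego 2.
Chen leads with 8 wins (next highest: 7).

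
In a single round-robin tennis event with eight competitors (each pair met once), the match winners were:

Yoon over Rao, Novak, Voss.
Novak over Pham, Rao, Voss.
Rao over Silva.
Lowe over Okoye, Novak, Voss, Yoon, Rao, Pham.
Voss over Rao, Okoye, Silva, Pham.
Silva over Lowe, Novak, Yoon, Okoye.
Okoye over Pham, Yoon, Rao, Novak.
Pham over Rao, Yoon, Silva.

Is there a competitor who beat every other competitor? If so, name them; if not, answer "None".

Highest win total is Lowe with 6 (out of 7 possible).
Lowe lost to Silva, so no competitor went undefeated.

None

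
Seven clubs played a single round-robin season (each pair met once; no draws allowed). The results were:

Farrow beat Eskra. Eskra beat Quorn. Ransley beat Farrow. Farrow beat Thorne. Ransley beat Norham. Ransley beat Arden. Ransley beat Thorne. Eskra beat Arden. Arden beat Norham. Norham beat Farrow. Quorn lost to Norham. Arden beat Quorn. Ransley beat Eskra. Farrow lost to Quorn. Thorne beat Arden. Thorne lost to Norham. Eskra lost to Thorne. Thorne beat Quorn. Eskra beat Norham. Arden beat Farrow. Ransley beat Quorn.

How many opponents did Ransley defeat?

6

Ransley's results: beat Arden, Quorn, Farrow, Thorne, Eskra, Norham; lost to no one.
That is 6 wins.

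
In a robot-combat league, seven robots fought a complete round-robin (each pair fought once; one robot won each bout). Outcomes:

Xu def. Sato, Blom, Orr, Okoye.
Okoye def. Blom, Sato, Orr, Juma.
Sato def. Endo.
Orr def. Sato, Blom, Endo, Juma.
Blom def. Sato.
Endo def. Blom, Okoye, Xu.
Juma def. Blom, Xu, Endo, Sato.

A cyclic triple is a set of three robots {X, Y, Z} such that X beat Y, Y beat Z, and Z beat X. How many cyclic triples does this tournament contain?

8

Win totals: Blom 1, Xu 4, Juma 4, Endo 3, Orr 4, Sato 1, Okoye 4.
A robot with w wins dominates both others in C(w,2) triples; summing gives 0 + 6 + 6 + 3 + 6 + 0 + 6 = 27 transitive triples.
Total triples C(7,3) = 35, so cyclic triples = 35 − 27 = 8.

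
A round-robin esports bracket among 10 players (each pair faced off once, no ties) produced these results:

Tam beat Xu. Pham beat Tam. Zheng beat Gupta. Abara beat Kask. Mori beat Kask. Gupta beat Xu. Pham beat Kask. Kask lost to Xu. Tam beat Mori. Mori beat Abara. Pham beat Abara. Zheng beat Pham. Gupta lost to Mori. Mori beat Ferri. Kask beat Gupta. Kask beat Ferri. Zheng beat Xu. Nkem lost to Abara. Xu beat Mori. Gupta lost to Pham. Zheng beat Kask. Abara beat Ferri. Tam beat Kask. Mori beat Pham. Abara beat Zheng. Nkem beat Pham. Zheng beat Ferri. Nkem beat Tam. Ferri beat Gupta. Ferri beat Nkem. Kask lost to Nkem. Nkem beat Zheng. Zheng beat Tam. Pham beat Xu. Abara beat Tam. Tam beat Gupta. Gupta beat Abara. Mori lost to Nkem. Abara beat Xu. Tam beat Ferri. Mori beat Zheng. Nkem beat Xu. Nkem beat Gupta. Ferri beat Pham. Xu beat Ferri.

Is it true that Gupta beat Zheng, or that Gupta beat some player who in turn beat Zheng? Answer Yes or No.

Gupta did not beat Zheng directly.
Gupta beat Xu, Abara. Of those, Abara beat Zheng.

Yes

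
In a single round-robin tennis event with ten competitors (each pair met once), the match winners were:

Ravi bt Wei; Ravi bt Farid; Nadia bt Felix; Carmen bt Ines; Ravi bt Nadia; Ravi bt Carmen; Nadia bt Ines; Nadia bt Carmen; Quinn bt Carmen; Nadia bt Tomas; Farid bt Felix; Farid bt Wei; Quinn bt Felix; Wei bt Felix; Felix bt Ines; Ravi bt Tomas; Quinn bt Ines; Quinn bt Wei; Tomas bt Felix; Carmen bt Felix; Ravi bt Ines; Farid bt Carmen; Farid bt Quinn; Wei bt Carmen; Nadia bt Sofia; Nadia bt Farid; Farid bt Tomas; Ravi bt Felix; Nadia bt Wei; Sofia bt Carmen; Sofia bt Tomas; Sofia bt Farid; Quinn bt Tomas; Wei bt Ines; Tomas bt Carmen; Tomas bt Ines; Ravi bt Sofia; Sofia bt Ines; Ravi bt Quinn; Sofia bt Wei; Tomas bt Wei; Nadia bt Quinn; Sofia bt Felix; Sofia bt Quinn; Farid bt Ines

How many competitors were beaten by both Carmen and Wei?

Carmen beat: Ines, Felix.
Wei beat: Ines, Felix, Carmen.
Both beat: Ines, Felix — 2.

2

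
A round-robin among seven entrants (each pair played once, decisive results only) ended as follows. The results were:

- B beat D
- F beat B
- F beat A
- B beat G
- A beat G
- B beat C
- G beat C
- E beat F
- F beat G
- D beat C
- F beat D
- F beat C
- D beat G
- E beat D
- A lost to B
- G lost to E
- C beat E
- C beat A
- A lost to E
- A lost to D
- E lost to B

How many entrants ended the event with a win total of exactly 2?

Win totals: A 1, B 5, C 2, D 3, E 4, F 5, G 1.
Exactly 2: C — 1 entrant.

1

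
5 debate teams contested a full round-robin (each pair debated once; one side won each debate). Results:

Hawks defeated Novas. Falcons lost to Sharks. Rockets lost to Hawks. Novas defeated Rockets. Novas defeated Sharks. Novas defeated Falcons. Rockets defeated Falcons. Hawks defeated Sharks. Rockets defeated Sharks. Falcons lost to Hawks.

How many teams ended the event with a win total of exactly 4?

1

Win totals: Falcons 0, Hawks 4, Novas 3, Rockets 2, Sharks 1.
Exactly 4: Hawks — 1 team.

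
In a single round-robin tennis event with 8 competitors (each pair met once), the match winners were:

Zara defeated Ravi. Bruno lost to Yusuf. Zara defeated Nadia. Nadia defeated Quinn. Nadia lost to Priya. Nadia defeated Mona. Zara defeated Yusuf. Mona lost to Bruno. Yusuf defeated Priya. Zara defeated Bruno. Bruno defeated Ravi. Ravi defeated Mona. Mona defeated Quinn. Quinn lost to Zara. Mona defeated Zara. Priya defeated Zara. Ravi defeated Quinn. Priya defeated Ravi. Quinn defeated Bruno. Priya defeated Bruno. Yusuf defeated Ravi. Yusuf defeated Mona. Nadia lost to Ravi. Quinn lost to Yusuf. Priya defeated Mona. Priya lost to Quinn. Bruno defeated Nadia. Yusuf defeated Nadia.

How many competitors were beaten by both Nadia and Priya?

Nadia beat: Quinn, Mona.
Priya beat: Zara, Nadia, Ravi, Bruno, Mona.
Both beat: Mona — 1.

1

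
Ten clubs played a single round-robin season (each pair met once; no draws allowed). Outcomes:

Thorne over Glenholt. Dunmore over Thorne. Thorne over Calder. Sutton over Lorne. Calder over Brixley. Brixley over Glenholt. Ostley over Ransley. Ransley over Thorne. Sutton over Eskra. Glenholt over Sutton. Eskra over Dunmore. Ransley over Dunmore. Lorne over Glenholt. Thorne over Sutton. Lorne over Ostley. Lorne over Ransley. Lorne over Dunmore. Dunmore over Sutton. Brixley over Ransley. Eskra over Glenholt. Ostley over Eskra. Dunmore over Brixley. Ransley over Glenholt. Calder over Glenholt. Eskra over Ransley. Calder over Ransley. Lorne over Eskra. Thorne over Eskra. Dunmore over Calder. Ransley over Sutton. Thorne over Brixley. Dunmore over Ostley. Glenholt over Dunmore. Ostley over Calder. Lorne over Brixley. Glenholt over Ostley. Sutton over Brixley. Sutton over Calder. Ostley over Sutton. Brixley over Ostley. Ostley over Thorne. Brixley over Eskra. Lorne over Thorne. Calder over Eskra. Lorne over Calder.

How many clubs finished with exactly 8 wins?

Win totals: Calder 4, Lorne 8, Glenholt 3, Sutton 4, Ransley 4, Dunmore 5, Thorne 5, Ostley 5, Eskra 3, Brixley 4.
Exactly 8: Lorne — 1 club.

1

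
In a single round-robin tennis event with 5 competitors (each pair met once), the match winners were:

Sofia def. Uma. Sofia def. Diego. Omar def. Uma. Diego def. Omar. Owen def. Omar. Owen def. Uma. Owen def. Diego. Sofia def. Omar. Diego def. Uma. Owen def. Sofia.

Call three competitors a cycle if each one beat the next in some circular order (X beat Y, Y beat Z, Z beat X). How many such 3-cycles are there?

0

Of the C(5,3) = 10 triples, the cyclic ones are: none.
That is 0.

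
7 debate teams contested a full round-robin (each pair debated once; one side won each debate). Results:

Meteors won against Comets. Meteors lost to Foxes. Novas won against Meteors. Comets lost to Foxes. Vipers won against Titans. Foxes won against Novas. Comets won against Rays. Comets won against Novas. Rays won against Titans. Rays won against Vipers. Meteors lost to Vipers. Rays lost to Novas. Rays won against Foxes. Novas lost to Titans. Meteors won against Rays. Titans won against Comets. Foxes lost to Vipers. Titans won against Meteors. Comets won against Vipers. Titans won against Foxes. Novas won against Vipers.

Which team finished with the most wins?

Win totals: Vipers 3, Meteors 2, Comets 3, Rays 3, Titans 4, Novas 3, Foxes 3.
Titans leads with 4 wins (next highest: 3).

Titans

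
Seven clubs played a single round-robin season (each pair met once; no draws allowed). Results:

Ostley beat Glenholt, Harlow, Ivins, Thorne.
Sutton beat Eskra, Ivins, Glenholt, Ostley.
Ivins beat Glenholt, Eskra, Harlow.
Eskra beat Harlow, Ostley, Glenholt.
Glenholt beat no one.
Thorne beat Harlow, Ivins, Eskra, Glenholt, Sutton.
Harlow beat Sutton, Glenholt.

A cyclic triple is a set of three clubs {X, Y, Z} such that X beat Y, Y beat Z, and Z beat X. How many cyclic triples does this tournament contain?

Win totals: Eskra 3, Ivins 3, Ostley 4, Harlow 2, Thorne 5, Sutton 4, Glenholt 0.
A club with w wins dominates both others in C(w,2) triples; summing gives 3 + 3 + 6 + 1 + 10 + 6 + 0 = 29 transitive triples.
Total triples C(7,3) = 35, so cyclic triples = 35 − 29 = 6.

6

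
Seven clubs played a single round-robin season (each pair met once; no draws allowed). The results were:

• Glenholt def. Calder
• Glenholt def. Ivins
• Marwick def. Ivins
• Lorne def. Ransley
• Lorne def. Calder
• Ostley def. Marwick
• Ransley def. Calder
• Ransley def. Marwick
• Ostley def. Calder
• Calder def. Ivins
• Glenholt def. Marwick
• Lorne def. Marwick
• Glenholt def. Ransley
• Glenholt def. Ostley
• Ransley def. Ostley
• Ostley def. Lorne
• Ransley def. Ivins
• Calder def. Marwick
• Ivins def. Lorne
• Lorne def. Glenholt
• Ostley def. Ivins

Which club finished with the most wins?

Glenholt

Win totals: Marwick 1, Calder 2, Ivins 1, Ransley 4, Lorne 4, Glenholt 5, Ostley 4.
Glenholt leads with 5 wins (next highest: 4).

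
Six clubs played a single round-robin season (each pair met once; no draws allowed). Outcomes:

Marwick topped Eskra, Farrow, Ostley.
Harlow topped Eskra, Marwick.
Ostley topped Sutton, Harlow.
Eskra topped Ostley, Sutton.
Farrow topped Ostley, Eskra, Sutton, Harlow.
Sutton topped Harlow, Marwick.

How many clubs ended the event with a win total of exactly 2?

4

Win totals: Harlow 2, Eskra 2, Marwick 3, Farrow 4, Sutton 2, Ostley 2.
Exactly 2: Harlow, Eskra, Sutton, Ostley — 4 clubs.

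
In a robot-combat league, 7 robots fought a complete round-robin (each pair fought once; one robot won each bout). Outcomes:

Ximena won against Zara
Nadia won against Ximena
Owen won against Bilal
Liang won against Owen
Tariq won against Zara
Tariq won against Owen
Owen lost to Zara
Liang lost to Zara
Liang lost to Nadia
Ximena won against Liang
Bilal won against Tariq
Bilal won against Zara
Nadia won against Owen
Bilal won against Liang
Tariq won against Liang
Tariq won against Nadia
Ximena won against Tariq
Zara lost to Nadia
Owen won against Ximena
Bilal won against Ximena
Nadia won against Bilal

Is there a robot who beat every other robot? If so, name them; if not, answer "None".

Highest win total is Nadia with 5 (out of 6 possible).
Nadia lost to Tariq, so no robot went undefeated.

None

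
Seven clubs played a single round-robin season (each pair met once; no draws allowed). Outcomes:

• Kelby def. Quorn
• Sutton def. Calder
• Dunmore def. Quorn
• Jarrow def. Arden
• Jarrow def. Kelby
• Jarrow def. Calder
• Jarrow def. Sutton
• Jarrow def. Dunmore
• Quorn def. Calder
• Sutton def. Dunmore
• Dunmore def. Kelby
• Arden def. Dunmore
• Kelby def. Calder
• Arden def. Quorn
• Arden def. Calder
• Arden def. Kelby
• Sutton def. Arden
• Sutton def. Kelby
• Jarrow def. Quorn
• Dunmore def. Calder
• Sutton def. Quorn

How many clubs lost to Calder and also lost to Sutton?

0

Calder beat: no one.
Sutton beat: Dunmore, Arden, Quorn, Kelby, Calder.
No one was beaten by both.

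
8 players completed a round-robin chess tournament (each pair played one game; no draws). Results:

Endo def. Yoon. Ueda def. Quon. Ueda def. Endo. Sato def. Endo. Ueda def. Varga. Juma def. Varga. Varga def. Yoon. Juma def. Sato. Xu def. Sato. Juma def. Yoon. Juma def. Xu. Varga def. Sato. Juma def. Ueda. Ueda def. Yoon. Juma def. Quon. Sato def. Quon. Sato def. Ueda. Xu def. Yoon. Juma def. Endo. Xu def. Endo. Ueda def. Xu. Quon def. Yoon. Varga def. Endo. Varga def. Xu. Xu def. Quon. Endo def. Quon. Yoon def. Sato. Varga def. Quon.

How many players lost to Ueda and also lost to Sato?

Ueda beat: Yoon, Xu, Quon, Endo, Varga.
Sato beat: Quon, Ueda, Endo.
Both beat: Quon, Endo — 2.

2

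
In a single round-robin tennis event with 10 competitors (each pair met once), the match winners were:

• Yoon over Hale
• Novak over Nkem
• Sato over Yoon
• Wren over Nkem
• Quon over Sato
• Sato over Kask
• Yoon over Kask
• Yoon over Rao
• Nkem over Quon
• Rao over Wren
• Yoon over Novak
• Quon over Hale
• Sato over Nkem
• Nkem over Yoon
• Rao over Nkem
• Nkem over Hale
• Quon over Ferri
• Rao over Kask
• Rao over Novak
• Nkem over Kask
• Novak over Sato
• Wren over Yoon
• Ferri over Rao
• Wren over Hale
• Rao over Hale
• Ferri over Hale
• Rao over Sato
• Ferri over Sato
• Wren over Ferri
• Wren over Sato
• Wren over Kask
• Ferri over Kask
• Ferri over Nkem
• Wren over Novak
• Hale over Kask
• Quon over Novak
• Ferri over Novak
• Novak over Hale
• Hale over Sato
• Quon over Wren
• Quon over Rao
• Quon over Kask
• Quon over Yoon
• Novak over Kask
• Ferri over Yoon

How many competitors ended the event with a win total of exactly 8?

1

Win totals: Wren 7, Hale 2, Novak 4, Kask 0, Nkem 4, Sato 3, Quon 8, Rao 6, Ferri 7, Yoon 4.
Exactly 8: Quon — 1 competitor.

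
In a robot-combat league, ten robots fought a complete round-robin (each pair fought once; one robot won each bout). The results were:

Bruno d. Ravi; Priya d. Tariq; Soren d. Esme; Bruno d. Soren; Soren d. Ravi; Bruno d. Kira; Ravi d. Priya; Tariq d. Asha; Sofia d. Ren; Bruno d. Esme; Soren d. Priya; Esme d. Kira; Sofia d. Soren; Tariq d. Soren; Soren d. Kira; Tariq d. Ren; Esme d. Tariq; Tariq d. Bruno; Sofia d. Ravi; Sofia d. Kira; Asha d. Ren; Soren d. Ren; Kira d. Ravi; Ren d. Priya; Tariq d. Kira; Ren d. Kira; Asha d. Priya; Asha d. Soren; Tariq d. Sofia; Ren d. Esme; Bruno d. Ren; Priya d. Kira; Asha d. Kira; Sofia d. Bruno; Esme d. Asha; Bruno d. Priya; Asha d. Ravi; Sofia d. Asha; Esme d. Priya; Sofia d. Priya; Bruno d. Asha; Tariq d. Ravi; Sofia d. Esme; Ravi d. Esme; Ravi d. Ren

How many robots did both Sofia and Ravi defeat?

3

Sofia beat: Bruno, Asha, Esme, Soren, Kira, Priya, Ren, Ravi.
Ravi beat: Esme, Priya, Ren.
Both beat: Esme, Priya, Ren — 3.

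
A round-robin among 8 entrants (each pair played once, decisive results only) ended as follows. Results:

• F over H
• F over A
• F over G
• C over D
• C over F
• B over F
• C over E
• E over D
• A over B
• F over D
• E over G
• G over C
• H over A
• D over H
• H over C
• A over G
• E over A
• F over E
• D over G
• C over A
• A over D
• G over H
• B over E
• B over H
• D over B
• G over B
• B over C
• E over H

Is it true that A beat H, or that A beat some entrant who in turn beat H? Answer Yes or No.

Yes

A did not beat H directly.
A beat B, D, G. Of those, B beat H.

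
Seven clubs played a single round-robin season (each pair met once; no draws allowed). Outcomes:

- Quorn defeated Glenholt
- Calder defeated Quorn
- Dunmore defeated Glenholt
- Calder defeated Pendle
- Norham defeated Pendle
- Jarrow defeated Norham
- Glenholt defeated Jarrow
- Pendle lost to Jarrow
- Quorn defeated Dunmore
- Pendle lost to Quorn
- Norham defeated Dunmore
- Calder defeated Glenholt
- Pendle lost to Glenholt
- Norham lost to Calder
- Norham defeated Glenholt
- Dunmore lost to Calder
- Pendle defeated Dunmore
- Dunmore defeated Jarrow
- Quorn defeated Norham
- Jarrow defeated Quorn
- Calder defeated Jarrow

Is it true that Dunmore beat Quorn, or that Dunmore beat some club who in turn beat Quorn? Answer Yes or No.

Dunmore did not beat Quorn directly.
Dunmore beat Jarrow, Glenholt. Of those, Jarrow beat Quorn.

Yes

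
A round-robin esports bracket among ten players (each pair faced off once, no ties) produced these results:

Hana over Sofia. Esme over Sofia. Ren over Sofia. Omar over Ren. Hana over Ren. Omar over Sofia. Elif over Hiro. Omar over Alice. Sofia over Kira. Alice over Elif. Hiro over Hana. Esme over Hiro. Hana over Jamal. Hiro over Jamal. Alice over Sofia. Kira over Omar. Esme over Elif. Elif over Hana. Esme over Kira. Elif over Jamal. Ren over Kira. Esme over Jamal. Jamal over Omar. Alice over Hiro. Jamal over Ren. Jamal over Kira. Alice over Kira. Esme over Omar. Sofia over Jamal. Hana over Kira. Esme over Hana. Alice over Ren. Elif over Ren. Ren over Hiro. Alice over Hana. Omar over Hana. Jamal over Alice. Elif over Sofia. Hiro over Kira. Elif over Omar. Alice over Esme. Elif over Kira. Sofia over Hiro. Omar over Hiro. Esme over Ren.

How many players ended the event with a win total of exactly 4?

2

Win totals: Esme 8, Sofia 3, Omar 5, Ren 3, Alice 7, Hiro 3, Elif 7, Kira 1, Hana 4, Jamal 4.
Exactly 4: Hana, Jamal — 2 players.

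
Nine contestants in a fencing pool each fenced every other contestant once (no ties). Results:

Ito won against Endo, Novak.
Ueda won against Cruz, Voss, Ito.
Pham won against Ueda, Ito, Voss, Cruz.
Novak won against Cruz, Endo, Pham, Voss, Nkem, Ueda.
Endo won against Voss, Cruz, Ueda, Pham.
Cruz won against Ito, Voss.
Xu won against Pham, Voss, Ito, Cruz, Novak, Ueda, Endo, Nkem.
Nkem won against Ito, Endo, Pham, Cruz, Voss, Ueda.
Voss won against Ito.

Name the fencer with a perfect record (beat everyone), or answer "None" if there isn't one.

Xu has 8 wins out of 8 opponents — a perfect record.

Xu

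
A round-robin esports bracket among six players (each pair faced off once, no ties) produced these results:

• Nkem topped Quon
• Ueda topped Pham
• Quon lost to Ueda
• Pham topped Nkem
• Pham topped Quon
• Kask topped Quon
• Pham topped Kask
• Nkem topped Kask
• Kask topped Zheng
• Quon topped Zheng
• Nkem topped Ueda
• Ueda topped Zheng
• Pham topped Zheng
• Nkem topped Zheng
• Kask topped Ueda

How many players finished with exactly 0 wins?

Win totals: Zheng 0, Ueda 3, Kask 3, Nkem 4, Pham 4, Quon 1.
Exactly 0: Zheng — 1 player.

1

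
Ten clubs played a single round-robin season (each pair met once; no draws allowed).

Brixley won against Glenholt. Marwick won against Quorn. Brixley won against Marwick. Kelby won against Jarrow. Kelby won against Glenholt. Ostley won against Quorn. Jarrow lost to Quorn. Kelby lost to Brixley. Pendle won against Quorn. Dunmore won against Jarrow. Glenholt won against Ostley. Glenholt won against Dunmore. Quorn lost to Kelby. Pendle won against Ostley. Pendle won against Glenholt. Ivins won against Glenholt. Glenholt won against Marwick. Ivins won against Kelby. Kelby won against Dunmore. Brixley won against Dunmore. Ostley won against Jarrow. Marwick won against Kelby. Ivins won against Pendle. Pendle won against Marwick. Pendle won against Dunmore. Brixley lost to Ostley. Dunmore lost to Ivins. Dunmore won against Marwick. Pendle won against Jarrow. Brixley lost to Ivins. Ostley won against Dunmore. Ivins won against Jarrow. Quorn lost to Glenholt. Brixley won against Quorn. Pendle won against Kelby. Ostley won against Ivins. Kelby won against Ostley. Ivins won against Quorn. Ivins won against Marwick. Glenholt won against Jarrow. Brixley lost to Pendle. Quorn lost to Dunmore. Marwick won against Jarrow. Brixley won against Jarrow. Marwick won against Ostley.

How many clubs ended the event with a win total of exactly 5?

3

Win totals: Dunmore 3, Kelby 5, Ivins 8, Quorn 1, Glenholt 5, Pendle 8, Brixley 6, Ostley 5, Jarrow 0, Marwick 4.
Exactly 5: Kelby, Glenholt, Ostley — 3 clubs.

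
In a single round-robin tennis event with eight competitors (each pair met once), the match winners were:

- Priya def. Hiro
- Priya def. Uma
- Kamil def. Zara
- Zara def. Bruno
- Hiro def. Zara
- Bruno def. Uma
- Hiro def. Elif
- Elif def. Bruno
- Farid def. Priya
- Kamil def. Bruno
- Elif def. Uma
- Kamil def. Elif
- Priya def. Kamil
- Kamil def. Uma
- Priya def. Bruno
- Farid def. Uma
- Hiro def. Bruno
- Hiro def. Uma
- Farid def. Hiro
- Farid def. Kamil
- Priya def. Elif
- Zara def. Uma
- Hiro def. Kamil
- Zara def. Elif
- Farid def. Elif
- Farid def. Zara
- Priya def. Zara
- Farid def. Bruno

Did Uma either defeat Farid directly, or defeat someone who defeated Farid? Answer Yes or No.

No

Uma did not beat Farid directly.
Uma beat no one, so there is no intermediate competitor.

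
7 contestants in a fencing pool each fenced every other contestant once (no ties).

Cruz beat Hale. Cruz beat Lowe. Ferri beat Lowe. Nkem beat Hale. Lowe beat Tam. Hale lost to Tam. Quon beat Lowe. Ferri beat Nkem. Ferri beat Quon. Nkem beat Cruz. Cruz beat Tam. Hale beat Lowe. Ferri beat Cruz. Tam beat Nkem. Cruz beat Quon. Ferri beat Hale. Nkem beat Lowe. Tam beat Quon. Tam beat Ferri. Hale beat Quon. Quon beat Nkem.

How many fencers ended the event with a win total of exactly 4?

2

Win totals: Tam 4, Lowe 1, Ferri 5, Cruz 4, Hale 2, Quon 2, Nkem 3.
Exactly 4: Tam, Cruz — 2 fencers.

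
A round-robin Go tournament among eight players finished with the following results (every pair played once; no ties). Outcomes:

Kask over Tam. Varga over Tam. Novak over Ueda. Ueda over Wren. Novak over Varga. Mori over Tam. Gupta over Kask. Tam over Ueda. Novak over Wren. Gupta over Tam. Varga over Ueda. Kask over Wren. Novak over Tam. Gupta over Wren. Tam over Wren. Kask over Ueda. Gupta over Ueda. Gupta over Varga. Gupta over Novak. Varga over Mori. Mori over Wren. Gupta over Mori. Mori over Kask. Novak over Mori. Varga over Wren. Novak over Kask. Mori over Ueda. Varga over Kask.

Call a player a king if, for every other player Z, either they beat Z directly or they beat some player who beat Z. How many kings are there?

1

Kask cannot reach Varga, Novak, Gupta, Mori in two steps.
Ueda cannot reach Kask, Tam, Varga, Novak, Gupta, Mori in two steps.
Tam cannot reach Kask, Varga, Novak, Gupta, Mori in two steps.
Varga cannot reach Novak, Gupta in two steps.
Wren cannot reach Kask, Ueda, Tam, Varga, Novak, Gupta, Mori in two steps.
Novak cannot reach Gupta in two steps.
Gupta reaches everyone (king).
Mori cannot reach Varga, Novak, Gupta in two steps.
Kings: Gupta — 1.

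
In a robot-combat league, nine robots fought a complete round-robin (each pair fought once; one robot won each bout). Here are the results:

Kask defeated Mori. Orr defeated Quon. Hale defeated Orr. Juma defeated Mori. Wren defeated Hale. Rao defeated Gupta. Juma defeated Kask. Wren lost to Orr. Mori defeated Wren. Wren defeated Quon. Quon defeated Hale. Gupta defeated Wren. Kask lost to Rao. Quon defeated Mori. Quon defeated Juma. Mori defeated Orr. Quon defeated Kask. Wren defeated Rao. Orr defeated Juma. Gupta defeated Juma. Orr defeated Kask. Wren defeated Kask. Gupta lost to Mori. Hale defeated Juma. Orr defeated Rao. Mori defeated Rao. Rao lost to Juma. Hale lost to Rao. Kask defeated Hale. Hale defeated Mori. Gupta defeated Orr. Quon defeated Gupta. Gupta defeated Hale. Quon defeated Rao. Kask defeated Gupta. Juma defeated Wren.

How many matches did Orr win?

Orr's results: beat Quon, Rao, Wren, Juma, Kask; lost to Gupta, Mori, Hale.
That is 5 wins.

5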